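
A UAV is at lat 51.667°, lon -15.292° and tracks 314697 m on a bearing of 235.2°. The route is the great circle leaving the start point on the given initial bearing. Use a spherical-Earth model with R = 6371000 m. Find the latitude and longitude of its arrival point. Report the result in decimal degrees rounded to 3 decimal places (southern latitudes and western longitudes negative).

Central angle δ = d/R = 0.049395 rad.
With φ₁ = 51.667° = 0.901759 rad and θ = 235.2° = 4.105014 rad:
Applying the spherical law of cosines for sides, sin φ₂ = sin φ₁ cos δ + cos φ₁ sin δ cos θ = 0.765985, so φ₂ = 49.995°.
For the longitude increment, Δλ = atan2( sin θ sin δ cos φ₁, cos δ − sin φ₁ sin φ₂ ) = atan2(-0.025147, 0.397927) = -3.616°.
Hence λ₂ = -15.292° + -3.616° = -18.908°.

latitude 49.995°, longitude -18.908°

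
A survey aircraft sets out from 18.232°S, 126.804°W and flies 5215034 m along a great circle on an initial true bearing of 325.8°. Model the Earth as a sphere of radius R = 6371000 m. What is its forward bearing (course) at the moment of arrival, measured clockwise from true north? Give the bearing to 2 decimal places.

final bearing 325.10°

Angular distance δ = d/R = 5215034 / 6371000 = 0.818558 rad.
With φ₁ = -18.232° = -0.318208 rad and θ = 325.8° = 5.686283 rad:
sin φ₂ = sin φ₁ cos δ + cos φ₁ sin δ cos θ = (-0.312865)(0.683275) + (0.949797)(0.730161)(0.827081) = 0.359812
φ₂ = asin(0.359812) = 0.368066 rad = 21.089°.
Δλ = atan2( sin θ sin δ cos φ₁ , cos δ − sin φ₁ sin φ₂ ) = atan2(-0.389808, 0.795847) = -0.455456 rad = -26.096°.
Hence λ₂ = -126.804° + -26.096° = -152.900°.
The forward bearing on arrival equals the back-azimuth from the destination plus 180°.
Back-azimuth from P₂ (21.09°, -152.90°) to P₁ (-18.23°, -126.80°), with Δλ' = λ₁ − λ₂ = 26.10°: atan2( sin Δλ' cos φ₁ , cos φ₂ sin φ₁ − sin φ₂ cos φ₁ cos Δλ' ) = 145.10°.
Final bearing = (145.10° + 180°) mod 360° = 325.10°.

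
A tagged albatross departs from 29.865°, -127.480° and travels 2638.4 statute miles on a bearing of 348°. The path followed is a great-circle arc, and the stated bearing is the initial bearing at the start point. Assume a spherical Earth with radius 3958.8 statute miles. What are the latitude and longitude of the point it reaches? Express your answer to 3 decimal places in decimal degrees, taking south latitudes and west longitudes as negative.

latitude 66.319°, longitude -146.144°

δ = 2638.4/3958.8 = 0.666465 rad (38.1856°).
Start latitude φ₁ = 0.521243 rad; initial bearing θ = 6.073746 rad.
Applying the spherical law of cosines for sides, sin φ₂ = sin φ₁ cos δ + cos φ₁ sin δ cos θ = 0.915799, so φ₂ = 66.319°.
Then Δλ = atan2(-0.111464, 0.329983) = -0.325754 rad, from sin θ sin δ cos φ₁ over cos δ − sin φ₁ sin φ₂.
Hence λ₂ = -127.480° + -18.664° = -146.144°.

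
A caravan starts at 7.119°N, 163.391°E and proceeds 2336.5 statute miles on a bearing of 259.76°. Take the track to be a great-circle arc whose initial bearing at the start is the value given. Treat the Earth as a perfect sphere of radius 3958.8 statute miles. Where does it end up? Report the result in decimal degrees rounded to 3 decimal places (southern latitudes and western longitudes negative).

latitude 0.275°, longitude 130.184°

Angular distance δ = d/R = 2336.5 / 3958.8 = 0.590204 rad.
Start latitude φ₁ = 0.124250 rad; initial bearing θ = 4.533667 rad.
sin φ₂ = sin φ₁ cos δ + cos φ₁ sin δ cos θ = (0.123931)(0.830827) + (0.992291)(0.556531)(-0.177772) = 0.004792
φ₂ = asin(0.004792) = 0.004792 rad = 0.275°.
For the longitude increment, Δλ = atan2( sin θ sin δ cos φ₁, cos δ − sin φ₁ sin φ₂ ) = atan2(-0.543444, 0.830233) = -33.207°.
λ₂ = λ₁ + Δλ = 130.184°.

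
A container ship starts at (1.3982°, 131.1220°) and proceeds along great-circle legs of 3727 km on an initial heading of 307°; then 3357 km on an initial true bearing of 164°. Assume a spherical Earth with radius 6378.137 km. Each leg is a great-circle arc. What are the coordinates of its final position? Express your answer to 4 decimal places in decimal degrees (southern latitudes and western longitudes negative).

latitude -8.4752°, longitude 111.0876°

Apply the spherical direct solution leg by leg, carrying full precision between legs.
Leg 1: from (1.3982°, 131.1220°), δ = 3727/6378.137 = 0.584340 rad, θ = 307° → φ = 20.6246°, λ = 103.0399°.
Leg 2: from (20.6246°, 103.0399°), δ = 3357/6378.137 = 0.526329 rad, θ = 164° → φ = -8.4752°, λ = 111.0876°.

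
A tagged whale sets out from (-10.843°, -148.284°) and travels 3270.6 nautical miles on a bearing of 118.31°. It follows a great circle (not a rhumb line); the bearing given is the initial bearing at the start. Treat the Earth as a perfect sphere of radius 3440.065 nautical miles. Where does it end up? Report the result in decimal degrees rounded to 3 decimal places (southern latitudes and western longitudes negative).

Angular distance δ = d/R = 3270.6 / 3440.065 = 0.950738 rad.
Converting: φ₁ = -0.189246 rad, θ = 2.064899 rad.
sin φ₂ = sin φ₁ cos δ + cos φ₁ sin δ cos θ = (-0.188118)(0.581083) + (0.982146)(0.813844)(-0.474242) = -0.488381
φ₂ = asin(-0.488381) = -0.510233 rad = -29.234°.
Δλ = atan2( sin θ sin δ cos φ₁ , cos δ − sin φ₁ sin φ₂ ) = atan2(0.703712, 0.489209) = 0.963310 rad = 55.194°.
λ₂ = -148.284° + 55.194° = -93.090°.

latitude -29.234°, longitude -93.090°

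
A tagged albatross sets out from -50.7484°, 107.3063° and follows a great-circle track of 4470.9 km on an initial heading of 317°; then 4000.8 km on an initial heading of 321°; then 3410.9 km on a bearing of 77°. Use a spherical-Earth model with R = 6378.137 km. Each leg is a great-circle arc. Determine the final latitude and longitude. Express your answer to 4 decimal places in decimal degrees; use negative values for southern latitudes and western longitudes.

latitude 16.4521°, longitude 88.9564°

Apply the spherical direct solution leg by leg, carrying full precision between legs.
Leg 1: from (-50.7484°, 107.3063°), δ = 4470.9/6378.137 = 0.700973 rad, θ = 317° → φ = -17.0577°, λ = 79.9126°.
Leg 2: from (-17.0577°, 79.9126°), δ = 4000.8/6378.137 = 0.627268 rad, θ = 321° → φ = 11.4536°, λ = 57.7723°.
Leg 3: from (11.4536°, 57.7723°), δ = 3410.9/6378.137 = 0.534780 rad, θ = 77° → φ = 16.4521°, λ = 88.9564°.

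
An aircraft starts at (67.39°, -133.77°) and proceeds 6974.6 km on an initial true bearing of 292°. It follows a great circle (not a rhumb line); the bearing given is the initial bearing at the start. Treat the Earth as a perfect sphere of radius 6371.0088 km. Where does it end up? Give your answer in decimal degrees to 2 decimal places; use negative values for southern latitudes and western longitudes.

latitude 33.44°, longitude 127.19°

Angular distance δ = d/R = 6974.6 / 6371.0088 = 1.094740 rad.
Start latitude φ₁ = 1.176177 rad; initial bearing θ = 5.096361 rad.
sin φ₂ = sin φ₁ cos δ + cos φ₁ sin δ cos θ = (0.923143)(0.458277) + (0.384456)(0.888809)(0.374607) = 0.551062
φ₂ = asin(0.551062) = 0.583636 rad = 33.44°.
Δλ = atan2( sin θ sin δ cos φ₁ , cos δ − sin φ₁ sin φ₂ ) = atan2(-0.316827, -0.050432) = -1.728649 rad = -99.04°.
λ₂ = -133.77° + -99.04° = -232.81°, normalized to (−180°, 180°] → 127.19°.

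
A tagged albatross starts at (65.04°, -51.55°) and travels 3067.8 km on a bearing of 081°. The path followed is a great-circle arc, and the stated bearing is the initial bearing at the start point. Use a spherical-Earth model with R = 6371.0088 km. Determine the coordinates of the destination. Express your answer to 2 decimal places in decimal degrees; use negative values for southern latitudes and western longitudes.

Central angle δ = d/R = 0.481525 rad.
Converting: φ₁ = 1.135162 rad, θ = 1.413717 rad.
Applying the spherical law of cosines for sides, sin φ₂ = sin φ₁ cos δ + cos φ₁ sin δ cos θ = 0.834085, so φ₂ = 56.52°.
Δλ = atan2( sin θ sin δ cos φ₁ , cos δ − sin φ₁ sin φ₂ ) = atan2(0.193029, 0.130106) = 0.977718 rad = 56.02°.
λ₂ = -51.55° + 56.02° = 4.47°.

latitude 56.52°, longitude 4.47°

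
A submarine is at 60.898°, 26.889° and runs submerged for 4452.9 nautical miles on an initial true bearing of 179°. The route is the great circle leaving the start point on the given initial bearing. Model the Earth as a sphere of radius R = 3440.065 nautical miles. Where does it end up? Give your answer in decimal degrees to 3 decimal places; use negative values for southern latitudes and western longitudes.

latitude -13.263°, longitude 27.877°

Central angle δ = d/R = 1.294423 rad.
Start latitude φ₁ = 1.062871 rad; initial bearing θ = 3.124139 rad.
sin φ₂ = sin φ₁ cos δ + cos φ₁ sin δ cos θ = (0.873755)(0.272868) + (0.486366)(0.962051)(-0.999848) = -0.229418
φ₂ = asin(-0.229418) = -0.231479 rad = -13.263°.
For the longitude increment, Δλ = atan2( sin θ sin δ cos φ₁, cos δ − sin φ₁ sin φ₂ ) = atan2(0.008166, 0.473323) = 0.988°.
λ₂ = λ₁ + Δλ = 27.877°.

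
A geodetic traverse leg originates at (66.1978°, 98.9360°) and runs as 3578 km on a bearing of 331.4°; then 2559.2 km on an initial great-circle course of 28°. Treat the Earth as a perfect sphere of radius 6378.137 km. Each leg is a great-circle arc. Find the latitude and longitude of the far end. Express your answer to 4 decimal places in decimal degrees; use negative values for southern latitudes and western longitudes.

Apply the spherical direct solution leg by leg, carrying full precision between legs.
Leg 1: from (66.1978°, 98.9360°), δ = 3578/6378.137 = 0.560979 rad, θ = 331.4° → φ = 74.4139°, λ = -9.6516°.
Leg 2: from (74.4139°, -9.6516°), δ = 2559.2/6378.137 = 0.401246 rad, θ = 28° → φ = 78.3444°, λ = 105.1735°.

latitude 78.3444°, longitude 105.1735°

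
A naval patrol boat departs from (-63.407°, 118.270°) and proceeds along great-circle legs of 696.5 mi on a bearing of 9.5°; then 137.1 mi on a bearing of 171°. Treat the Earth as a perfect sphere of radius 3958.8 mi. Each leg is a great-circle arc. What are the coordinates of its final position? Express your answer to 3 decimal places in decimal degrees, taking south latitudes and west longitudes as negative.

Apply the spherical direct solution leg by leg, carrying full precision between legs.
Leg 1: from (-63.407°, 118.270°), δ = 696.5/3958.8 = 0.175937 rad, θ = 9.5° → φ = -53.430°, λ = 121.049°.
Leg 2: from (-53.430°, 121.049°), δ = 137.1/3958.8 = 0.034632 rad, θ = 171° → φ = -55.388°, λ = 121.596°.

latitude -55.388°, longitude 121.596°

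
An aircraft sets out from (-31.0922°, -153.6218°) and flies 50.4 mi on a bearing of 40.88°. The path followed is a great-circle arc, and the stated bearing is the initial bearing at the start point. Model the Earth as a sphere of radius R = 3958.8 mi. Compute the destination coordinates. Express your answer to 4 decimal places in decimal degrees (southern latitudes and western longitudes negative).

δ = 50.4/3958.8 = 0.012731 rad (0.7294°).
Start latitude φ₁ = -0.542661 rad; initial bearing θ = 0.713491 rad.
sin φ₂ = sin φ₁ cos δ + cos φ₁ sin δ cos θ = (-0.516417)(0.999919) + (0.856337)(0.012731)(0.756082) = -0.508132
φ₂ = asin(-0.508132) = -0.533015 rad = -30.5395°.
For the longitude increment, Δλ = atan2( sin θ sin δ cos φ₁, cos δ − sin φ₁ sin φ₂ ) = atan2(0.007135, 0.737511) = 0.5543°.
λ₂ = -153.6218° + 0.5543° = -153.0675°.

latitude -30.5395°, longitude -153.0675°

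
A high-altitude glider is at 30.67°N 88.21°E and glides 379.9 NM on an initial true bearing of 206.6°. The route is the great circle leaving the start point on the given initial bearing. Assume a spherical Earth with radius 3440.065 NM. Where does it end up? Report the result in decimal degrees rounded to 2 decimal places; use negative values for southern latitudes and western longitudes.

The arc subtends δ = 379.9/3440.065 = 0.110434 rad at the centre.
With φ₁ = 30.67° = 0.535292 rad and θ = 206.6° = 3.605850 rad:
Destination latitude: φ₂ = arcsin( sin φ₁ cos δ + cos φ₁ sin δ cos θ ) = arcsin(0.422225) = 24.98°.
Δλ = atan2( sin θ sin δ cos φ₁ , cos δ − sin φ₁ sin φ₂ ) = atan2(-0.042445, 0.778534) = -0.054465 rad = -3.12°.
λ₂ = λ₁ + Δλ = 85.09°.

latitude 24.98°, longitude 85.09°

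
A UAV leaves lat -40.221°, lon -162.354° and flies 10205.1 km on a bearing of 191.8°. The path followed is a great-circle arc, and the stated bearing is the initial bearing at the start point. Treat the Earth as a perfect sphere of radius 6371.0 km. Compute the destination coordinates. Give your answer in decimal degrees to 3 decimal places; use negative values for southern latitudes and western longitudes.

Central angle δ = d/R = 1.601805 rad.
With φ₁ = -40.221° = -0.701989 rad and θ = 191.8° = 3.347542 rad:
sin φ₂ = sin φ₁ cos δ + cos φ₁ sin δ cos θ = (-0.645738)(-0.031004) + (0.763559)(0.999519)(-0.978867) = -0.727044
φ₂ = asin(-0.727044) = -0.814006 rad = -46.639°.
Then Δλ = atan2(-0.156070, -0.500483) = -2.839311 rad, from sin θ sin δ cos φ₁ over cos δ − sin φ₁ sin φ₂.
λ₂ = -162.354° + -162.681° = -325.035°, normalized to (−180°, 180°] → 34.965°.

latitude -46.639°, longitude 34.965°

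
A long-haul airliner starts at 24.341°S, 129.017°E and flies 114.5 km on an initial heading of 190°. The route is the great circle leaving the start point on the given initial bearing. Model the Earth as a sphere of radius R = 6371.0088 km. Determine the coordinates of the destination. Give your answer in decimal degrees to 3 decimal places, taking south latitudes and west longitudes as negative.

Central angle δ = d/R = 0.017972 rad.
Start latitude φ₁ = -0.424831 rad; initial bearing θ = 3.316126 rad.
Destination latitude: φ₂ = arcsin( sin φ₁ cos δ + cos φ₁ sin δ cos θ ) = arcsin(-0.428225) = -25.355°.
Then Δλ = atan2(-0.002843, 0.823339) = -0.003453 rad, from sin θ sin δ cos φ₁ over cos δ − sin φ₁ sin φ₂.
Hence λ₂ = 129.017° + -0.198° = 128.819°.

latitude -25.355°, longitude 128.819°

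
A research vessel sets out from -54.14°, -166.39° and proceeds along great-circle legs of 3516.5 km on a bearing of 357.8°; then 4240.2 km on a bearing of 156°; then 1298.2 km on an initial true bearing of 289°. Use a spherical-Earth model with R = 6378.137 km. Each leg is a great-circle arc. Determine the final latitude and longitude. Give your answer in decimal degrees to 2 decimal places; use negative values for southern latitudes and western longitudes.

latitude -50.18°, longitude -158.83°

Apply the spherical direct solution leg by leg, carrying full precision between legs.
Leg 1: from (-54.14°, -166.39°), δ = 3516.5/6378.137 = 0.551337 rad, θ = 357.8° → φ = -22.56°, λ = -167.64°.
Leg 2: from (-22.56°, -167.64°), δ = 4240.2/6378.137 = 0.664802 rad, θ = 156° → φ = -55.33°, λ = -141.46°.
Leg 3: from (-55.33°, -141.46°), δ = 1298.2/6378.137 = 0.203539 rad, θ = 289° → φ = -50.18°, λ = -158.83°.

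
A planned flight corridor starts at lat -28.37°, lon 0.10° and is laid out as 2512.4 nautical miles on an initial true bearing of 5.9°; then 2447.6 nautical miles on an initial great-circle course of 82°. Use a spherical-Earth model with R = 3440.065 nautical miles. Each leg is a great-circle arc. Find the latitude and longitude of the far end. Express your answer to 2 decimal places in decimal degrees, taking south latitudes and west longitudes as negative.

Apply the spherical direct solution leg by leg, carrying full precision between legs.
Leg 1: from (-28.37°, 0.10°), δ = 2512.4/3440.065 = 0.730335 rad, θ = 5.9° → φ = 13.29°, λ = 4.14°.
Leg 2: from (13.29°, 4.14°), δ = 2447.6/3440.065 = 0.711498 rad, θ = 82° → φ = 15.22°, λ = 46.22°.

latitude 15.22°, longitude 46.22°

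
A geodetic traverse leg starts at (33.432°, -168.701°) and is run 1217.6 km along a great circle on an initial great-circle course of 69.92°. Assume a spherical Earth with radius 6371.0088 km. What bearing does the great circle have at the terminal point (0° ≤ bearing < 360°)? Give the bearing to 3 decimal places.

The arc subtends δ = 1217.6/6371.0088 = 0.191116 rad at the centre.
Converting: φ₁ = 0.583498 rad, θ = 1.220334 rad.
Applying the spherical law of cosines for sides, sin φ₂ = sin φ₁ cos δ + cos φ₁ sin δ cos θ = 0.595342, so φ₂ = 36.537°.
Δλ = atan2( sin θ sin δ cos φ₁ , cos δ − sin φ₁ sin φ₂ ) = atan2(0.148889, 0.653791) = 0.223912 rad = 12.829°.
Hence λ₂ = -168.701° + 12.829° = -155.872°.
The forward bearing on arrival equals the back-azimuth from the destination plus 180°.
Back-azimuth from P₂ (36.537°, -155.872°) to P₁ (33.432°, -168.701°), with Δλ' = λ₁ − λ₂ = -12.829°: atan2( sin Δλ' cos φ₁ , cos φ₂ sin φ₁ − sin φ₂ cos φ₁ cos Δλ' ) = 257.299°.
Final bearing = (257.299° + 180°) mod 360° = 77.299°.

final bearing 77.299°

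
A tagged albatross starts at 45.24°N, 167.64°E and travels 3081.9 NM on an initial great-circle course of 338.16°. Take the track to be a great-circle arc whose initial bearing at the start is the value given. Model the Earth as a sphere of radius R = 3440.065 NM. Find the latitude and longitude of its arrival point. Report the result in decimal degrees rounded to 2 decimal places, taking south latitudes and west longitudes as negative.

latitude 72.55°, longitude 63.23°

δ = 3081.9/3440.065 = 0.895884 rad (51.3304°).
Converting: φ₁ = 0.789587 rad, θ = 5.902005 rad.
Destination latitude: φ₂ = arcsin( sin φ₁ cos δ + cos φ₁ sin δ cos θ ) = arcsin(0.953973) = 72.55°.
For the longitude increment, Δλ = atan2( sin θ sin δ cos φ₁, cos δ − sin φ₁ sin φ₂ ) = atan2(-0.204521, -0.052552) = -104.41°.
Hence λ₂ = 167.64° + -104.41° = 63.23°.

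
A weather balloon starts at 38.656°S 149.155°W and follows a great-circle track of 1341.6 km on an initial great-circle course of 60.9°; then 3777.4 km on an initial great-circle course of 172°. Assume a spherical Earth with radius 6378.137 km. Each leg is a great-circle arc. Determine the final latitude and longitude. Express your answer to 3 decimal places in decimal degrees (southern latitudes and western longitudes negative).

latitude -65.404°, longitude -125.959°

Apply the spherical direct solution leg by leg, carrying full precision between legs.
Leg 1: from (-38.656°, -149.155°), δ = 1341.6/6378.137 = 0.210344 rad, θ = 60.9° → φ = -32.112°, λ = -136.716°.
Leg 2: from (-32.112°, -136.716°), δ = 3777.4/6378.137 = 0.592242 rad, θ = 172° → φ = -65.404°, λ = -125.959°.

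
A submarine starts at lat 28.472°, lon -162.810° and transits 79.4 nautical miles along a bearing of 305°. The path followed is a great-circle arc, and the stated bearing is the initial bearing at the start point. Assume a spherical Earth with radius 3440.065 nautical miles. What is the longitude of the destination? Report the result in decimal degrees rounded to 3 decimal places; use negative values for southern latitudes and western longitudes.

Angular distance δ = d/R = 79.4 / 3440.065 = 0.023081 rad.
Converting: φ₁ = 0.496930 rad, θ = 5.323254 rad.
Applying the spherical law of cosines for sides, sin φ₂ = sin φ₁ cos δ + cos φ₁ sin δ cos θ = 0.488239, so φ₂ = 29.225°.
For the longitude increment, Δλ = atan2( sin θ sin δ cos φ₁, cos δ − sin φ₁ sin φ₂ ) = atan2(-0.016619, 0.766976) = -1.241°.
λ₂ = λ₁ + Δλ = -164.051°.

longitude -164.051°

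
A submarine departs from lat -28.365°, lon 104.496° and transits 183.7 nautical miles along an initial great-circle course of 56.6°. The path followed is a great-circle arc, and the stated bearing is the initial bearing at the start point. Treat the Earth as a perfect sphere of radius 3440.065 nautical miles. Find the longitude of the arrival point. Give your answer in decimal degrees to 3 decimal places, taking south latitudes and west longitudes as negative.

The arc subtends δ = 183.7/3440.065 = 0.053400 rad at the centre.
With φ₁ = -28.365° = -0.495063 rad and θ = 56.6° = 0.987856 rad:
sin φ₂ = sin φ₁ cos δ + cos φ₁ sin δ cos θ = (-0.475087)(0.998575) + (0.879939)(0.053375)(0.550481) = -0.448555
φ₂ = asin(-0.448555) = -0.465148 rad = -26.651°.
Δλ = atan2( sin θ sin δ cos φ₁ , cos δ − sin φ₁ sin φ₂ ) = atan2(0.039210, 0.785472) = 0.049878 rad = 2.858°.
λ₂ = λ₁ + Δλ = 107.354°.

longitude 107.354°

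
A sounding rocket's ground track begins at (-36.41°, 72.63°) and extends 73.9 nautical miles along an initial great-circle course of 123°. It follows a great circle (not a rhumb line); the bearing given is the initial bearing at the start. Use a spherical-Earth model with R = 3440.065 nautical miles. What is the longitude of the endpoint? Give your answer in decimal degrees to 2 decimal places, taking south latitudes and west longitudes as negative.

The arc subtends δ = 73.9/3440.065 = 0.021482 rad at the centre.
Start latitude φ₁ = -0.635474 rad; initial bearing θ = 2.146755 rad.
Applying the spherical law of cosines for sides, sin φ₂ = sin φ₁ cos δ + cos φ₁ sin δ cos θ = -0.602838, so φ₂ = -37.07°.
Δλ = atan2( sin θ sin δ cos φ₁ , cos δ − sin φ₁ sin φ₂ ) = atan2(0.014498, 0.641949) = 0.022581 rad = 1.29°.
λ₂ = λ₁ + Δλ = 73.92°.

longitude 73.92°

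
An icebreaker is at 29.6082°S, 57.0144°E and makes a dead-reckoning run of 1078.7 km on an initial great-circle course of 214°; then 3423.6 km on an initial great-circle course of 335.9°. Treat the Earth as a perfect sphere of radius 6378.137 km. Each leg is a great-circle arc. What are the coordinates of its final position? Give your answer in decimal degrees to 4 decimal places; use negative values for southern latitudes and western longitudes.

Apply the spherical direct solution leg by leg, carrying full precision between legs.
Leg 1: from (-29.6082°, 57.0144°), δ = 1078.7/6378.137 = 0.169125 rad, θ = 214° → φ = -37.4695°, λ = 50.2036°.
Leg 2: from (-37.4695°, 50.2036°), δ = 3423.6/6378.137 = 0.536771 rad, θ = 335.9° → φ = -8.7605°, λ = 38.0068°.

latitude -8.7605°, longitude 38.0068°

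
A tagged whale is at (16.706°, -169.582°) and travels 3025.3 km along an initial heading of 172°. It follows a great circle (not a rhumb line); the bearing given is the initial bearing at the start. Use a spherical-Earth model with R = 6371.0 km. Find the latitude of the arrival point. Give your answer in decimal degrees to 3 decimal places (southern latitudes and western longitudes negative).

latitude -10.253°

The arc subtends δ = 3025.3/6371 = 0.474855 rad at the centre.
With φ₁ = 16.706° = 0.291575 rad and θ = 172° = 3.001966 rad:
Applying the spherical law of cosines for sides, sin φ₂ = sin φ₁ cos δ + cos φ₁ sin δ cos θ = -0.177994, so φ₂ = -10.253°.
For the longitude increment, Δλ = atan2( sin θ sin δ cos φ₁, cos δ − sin φ₁ sin φ₂ ) = atan2(0.060946, 0.940525) = 3.708°.
λ₂ = λ₁ + Δλ = -165.874°.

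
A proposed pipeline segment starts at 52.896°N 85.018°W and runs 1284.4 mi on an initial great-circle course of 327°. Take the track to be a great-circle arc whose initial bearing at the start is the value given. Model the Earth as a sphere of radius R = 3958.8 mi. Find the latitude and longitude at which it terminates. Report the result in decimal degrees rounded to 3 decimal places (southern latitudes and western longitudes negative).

latitude 66.522°, longitude -110.854°

δ = 1284.4/3958.8 = 0.324442 rad (18.5891°).
With φ₁ = 52.896° = 0.923209 rad and θ = 327° = 5.707227 rad:
sin φ₂ = sin φ₁ cos δ + cos φ₁ sin δ cos θ = (0.797542)(0.947829) + (0.603264)(0.318780)(0.838671) = 0.917216
φ₂ = asin(0.917216) = 1.161036 rad = 66.522°.
Δλ = atan2( sin θ sin δ cos φ₁ , cos δ − sin φ₁ sin φ₂ ) = atan2(-0.104739, 0.216310) = -0.450932 rad = -25.836°.
λ₂ = -85.018° + -25.836° = -110.854°.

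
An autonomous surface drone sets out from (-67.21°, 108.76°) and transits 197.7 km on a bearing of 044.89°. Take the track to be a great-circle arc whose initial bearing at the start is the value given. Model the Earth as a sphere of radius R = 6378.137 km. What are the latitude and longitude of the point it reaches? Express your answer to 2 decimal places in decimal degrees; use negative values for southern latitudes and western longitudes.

Central angle δ = d/R = 0.030997 rad.
With φ₁ = -67.21° = -1.173036 rad and θ = 44.89° = 0.783478 rad:
Destination latitude: φ₂ = arcsin( sin φ₁ cos δ + cos φ₁ sin δ cos θ ) = arcsin(-0.912983) = -65.92°.
Δλ = atan2( sin θ sin δ cos φ₁ , cos δ − sin φ₁ sin φ₂ ) = atan2(0.008472, 0.157813) = 0.053634 rad = 3.07°.
λ₂ = λ₁ + Δλ = 111.83°.

latitude -65.92°, longitude 111.83°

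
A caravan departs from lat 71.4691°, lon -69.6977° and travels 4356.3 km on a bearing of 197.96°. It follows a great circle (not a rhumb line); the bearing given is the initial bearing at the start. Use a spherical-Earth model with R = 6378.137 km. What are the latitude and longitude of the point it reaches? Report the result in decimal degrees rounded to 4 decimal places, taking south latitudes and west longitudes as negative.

Central angle δ = d/R = 0.683005 rad.
With φ₁ = 71.4691° = 1.247371 rad and θ = 197.96° = 3.455054 rad:
Applying the spherical law of cosines for sides, sin φ₂ = sin φ₁ cos δ + cos φ₁ sin δ cos θ = 0.544654, so φ₂ = 33.0010°.
Δλ = atan2( sin θ sin δ cos φ₁ , cos δ − sin φ₁ sin φ₂ ) = atan2(-0.061850, 0.259264) = -0.234183 rad = -13.4177°.
λ₂ = -69.6977° + -13.4177° = -83.1154°.

latitude 33.0010°, longitude -83.1154°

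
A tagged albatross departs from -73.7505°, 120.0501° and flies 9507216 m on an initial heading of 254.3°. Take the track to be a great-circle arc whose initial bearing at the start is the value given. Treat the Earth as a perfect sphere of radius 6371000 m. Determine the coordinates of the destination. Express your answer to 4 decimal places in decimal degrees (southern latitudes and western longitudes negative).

δ = 9507216/6371000 = 1.492264 rad (85.5004°).
With φ₁ = -73.7505° = -1.287189 rad and θ = 254.3° = 4.438372 rad:
Applying the spherical law of cosines for sides, sin φ₂ = sin φ₁ cos δ + cos φ₁ sin δ cos θ = -0.150804, so φ₂ = -8.6735°.
Δλ = atan2( sin θ sin δ cos φ₁ , cos δ − sin φ₁ sin φ₂ ) = atan2(-0.268551, -0.066328) = -1.812935 rad = -103.8735°.
λ₂ = λ₁ + Δλ = 16.1766°.

latitude -8.6735°, longitude 16.1766°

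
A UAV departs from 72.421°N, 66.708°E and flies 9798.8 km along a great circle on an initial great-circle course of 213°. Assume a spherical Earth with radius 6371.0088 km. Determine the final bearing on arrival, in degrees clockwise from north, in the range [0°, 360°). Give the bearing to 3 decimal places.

final bearing 189.712°

The arc subtends δ = 9798.8/6371.0088 = 1.538030 rad at the centre.
With φ₁ = 72.421° = 1.263985 rad and θ = 213° = 3.717551 rad:
Applying the spherical law of cosines for sides, sin φ₂ = sin φ₁ cos δ + cos φ₁ sin δ cos θ = -0.221929, so φ₂ = -12.822°.
For the longitude increment, Δλ = atan2( sin θ sin δ cos φ₁, cos δ − sin φ₁ sin φ₂ ) = atan2(-0.164404, 0.244326) = -33.936°.
Hence λ₂ = 66.708° + -33.936° = 32.772°.
The forward bearing on arrival equals the back-azimuth from the destination plus 180°.
Back-azimuth from P₂ (-12.822°, 32.772°) to P₁ (72.421°, 66.708°), with Δλ' = λ₁ − λ₂ = 33.936°: atan2( sin Δλ' cos φ₁ , cos φ₂ sin φ₁ − sin φ₂ cos φ₁ cos Δλ' ) = 9.712°.
Final bearing = (9.712° + 180°) mod 360° = 189.712°.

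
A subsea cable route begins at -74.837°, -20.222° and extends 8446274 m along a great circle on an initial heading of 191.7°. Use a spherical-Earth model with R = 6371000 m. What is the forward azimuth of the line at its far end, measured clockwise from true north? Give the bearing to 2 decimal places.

The arc subtends δ = 8446274/6371000 = 1.325738 rad at the centre.
With φ₁ = -74.837° = -1.306152 rad and θ = 191.7° = 3.345796 rad:
Applying the spherical law of cosines for sides, sin φ₂ = sin φ₁ cos δ + cos φ₁ sin δ cos θ = -0.482646, so φ₂ = -28.858°.
Δλ = atan2( sin θ sin δ cos φ₁ , cos δ − sin φ₁ sin φ₂ ) = atan2(-0.051458, -0.223229) = -2.915036 rad = -167.019°.
λ₂ = -20.222° + -167.019° = -187.241°, normalized to (−180°, 180°] → 172.759°.
The forward bearing on arrival equals the back-azimuth from the destination plus 180°.
Back-azimuth from P₂ (-28.86°, 172.76°) to P₁ (-74.84°, -20.22°), with Δλ' = λ₁ − λ₂ = -192.98°: atan2( sin Δλ' cos φ₁ , cos φ₂ sin φ₁ − sin φ₂ cos φ₁ cos Δλ' ) = 176.53°.
Final bearing = (176.53° + 180°) mod 360° = 356.53°.

final bearing 356.53°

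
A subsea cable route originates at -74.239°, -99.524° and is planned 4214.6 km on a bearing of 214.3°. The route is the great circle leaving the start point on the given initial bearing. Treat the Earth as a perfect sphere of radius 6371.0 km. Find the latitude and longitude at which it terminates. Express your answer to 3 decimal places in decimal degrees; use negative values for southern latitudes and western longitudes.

Angular distance δ = d/R = 4214.6 / 6371 = 0.661529 rad.
Start latitude φ₁ = -1.295715 rad; initial bearing θ = 3.740241 rad.
Destination latitude: φ₂ = arcsin( sin φ₁ cos δ + cos φ₁ sin δ cos θ ) = arcsin(-0.897236) = -63.797°.
Then Δλ = atan2(-0.094033, -0.074448) = -2.240470 rad, from sin θ sin δ cos φ₁ over cos δ − sin φ₁ sin φ₂.
λ₂ = -99.524° + -128.369° = -227.893°, normalized to (−180°, 180°] → 132.107°.

latitude -63.797°, longitude 132.107°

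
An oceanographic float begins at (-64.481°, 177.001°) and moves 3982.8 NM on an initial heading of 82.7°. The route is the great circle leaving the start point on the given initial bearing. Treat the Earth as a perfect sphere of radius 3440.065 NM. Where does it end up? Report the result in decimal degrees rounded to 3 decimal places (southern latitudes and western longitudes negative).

The arc subtends δ = 3982.8/3440.065 = 1.157769 rad at the centre.
Converting: φ₁ = -1.125406 rad, θ = 1.443387 rad.
Applying the spherical law of cosines for sides, sin φ₂ = sin φ₁ cos δ + cos φ₁ sin δ cos θ = -0.312088, so φ₂ = -18.185°.
Then Δλ = atan2(0.391385, 0.119742) = 1.273895 rad, from sin θ sin δ cos φ₁ over cos δ − sin φ₁ sin φ₂.
λ₂ = 177.001° + 72.989° = 249.990°, normalized to (−180°, 180°] → -110.010°.

latitude -18.185°, longitude -110.010°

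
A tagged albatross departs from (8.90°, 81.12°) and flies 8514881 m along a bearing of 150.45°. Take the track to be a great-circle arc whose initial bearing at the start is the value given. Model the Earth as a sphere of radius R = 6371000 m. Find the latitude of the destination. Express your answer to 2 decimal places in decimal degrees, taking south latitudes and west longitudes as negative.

latitude -53.14°

Angular distance δ = d/R = 8514881 / 6371000 = 1.336506 rad.
With φ₁ = 8.90° = 0.155334 rad and θ = 150.45° = 2.625848 rad:
Destination latitude: φ₂ = arcsin( sin φ₁ cos δ + cos φ₁ sin δ cos θ ) = arcsin(-0.800054) = -53.14°.
Then Δλ = atan2(0.473933, 0.355929) = 0.926648 rad, from sin θ sin δ cos φ₁ over cos δ − sin φ₁ sin φ₂.
λ₂ = 81.12° + 53.09° = 134.21°.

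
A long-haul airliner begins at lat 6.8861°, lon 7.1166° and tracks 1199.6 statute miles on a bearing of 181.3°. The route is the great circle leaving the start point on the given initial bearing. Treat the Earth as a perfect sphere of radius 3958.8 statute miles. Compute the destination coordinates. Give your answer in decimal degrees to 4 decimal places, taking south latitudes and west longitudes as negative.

latitude -10.4713°, longitude 6.7221°

Central angle δ = d/R = 0.303021 rad.
Converting: φ₁ = 0.120185 rad, θ = 3.164282 rad.
Destination latitude: φ₂ = arcsin( sin φ₁ cos δ + cos φ₁ sin δ cos θ ) = arcsin(-0.181743) = -10.4713°.
For the longitude increment, Δλ = atan2( sin θ sin δ cos φ₁, cos δ − sin φ₁ sin φ₂ ) = atan2(-0.006721, 0.976230) = -0.3945°.
Hence λ₂ = 7.1166° + -0.3945° = 6.7221°.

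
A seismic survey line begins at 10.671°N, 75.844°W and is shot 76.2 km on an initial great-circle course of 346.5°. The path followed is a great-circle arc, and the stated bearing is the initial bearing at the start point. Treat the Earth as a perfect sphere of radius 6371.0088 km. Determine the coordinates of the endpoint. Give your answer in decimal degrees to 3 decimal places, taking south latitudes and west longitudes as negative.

latitude 11.337°, longitude -76.007°

Angular distance δ = d/R = 76.2 / 6371.0088 = 0.011960 rad.
With φ₁ = 10.671° = 0.186244 rad and θ = 346.5° = 6.047566 rad:
Applying the spherical law of cosines for sides, sin φ₂ = sin φ₁ cos δ + cos φ₁ sin δ cos θ = 0.196585, so φ₂ = 11.337°.
For the longitude increment, Δλ = atan2( sin θ sin δ cos φ₁, cos δ − sin φ₁ sin φ₂ ) = atan2(-0.002744, 0.963527) = -0.163°.
Hence λ₂ = -75.844° + -0.163° = -76.007°.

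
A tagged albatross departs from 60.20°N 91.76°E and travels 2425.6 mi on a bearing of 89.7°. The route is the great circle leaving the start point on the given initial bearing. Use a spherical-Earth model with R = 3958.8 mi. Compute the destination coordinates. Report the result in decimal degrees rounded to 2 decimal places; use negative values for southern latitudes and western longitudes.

Central angle δ = d/R = 0.612711 rad.
With φ₁ = 60.20° = 1.050688 rad and θ = 89.7° = 1.565560 rad:
sin φ₂ = sin φ₁ cos δ + cos φ₁ sin δ cos θ = (0.867765)(0.818092) + (0.496974)(0.575087)(0.005236) = 0.711408
φ₂ = asin(0.711408) = 0.791500 rad = 45.35°.
For the longitude increment, Δλ = atan2( sin θ sin δ cos φ₁, cos δ − sin φ₁ sin φ₂ ) = atan2(0.285800, 0.200756) = 54.91°.
Hence λ₂ = 91.76° + 54.91° = 146.67°.

latitude 45.35°, longitude 146.67°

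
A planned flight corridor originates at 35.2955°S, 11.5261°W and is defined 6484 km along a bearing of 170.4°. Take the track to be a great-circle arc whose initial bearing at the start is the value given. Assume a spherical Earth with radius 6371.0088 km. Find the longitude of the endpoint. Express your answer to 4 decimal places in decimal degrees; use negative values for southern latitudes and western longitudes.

Angular distance δ = d/R = 6484 / 6371.0088 = 1.017735 rad.
With φ₁ = -35.2955° = -0.616023 rad and θ = 170.4° = 2.974041 rad:
Destination latitude: φ₂ = arcsin( sin φ₁ cos δ + cos φ₁ sin δ cos θ ) = arcsin(-0.988293) = -81.2241°.
Then Δλ = atan2(0.115822, -0.045735) = 1.946873 rad, from sin θ sin δ cos φ₁ over cos δ − sin φ₁ sin φ₂.
λ₂ = -11.5261° + 111.5476° = 100.0215°.

longitude 100.0215°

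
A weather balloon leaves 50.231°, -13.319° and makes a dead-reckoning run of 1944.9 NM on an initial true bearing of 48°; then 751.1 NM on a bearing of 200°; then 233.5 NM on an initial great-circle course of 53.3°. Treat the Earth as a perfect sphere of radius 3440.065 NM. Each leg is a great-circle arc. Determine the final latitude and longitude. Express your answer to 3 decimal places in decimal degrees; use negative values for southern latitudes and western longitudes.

Apply the spherical direct solution leg by leg, carrying full precision between legs.
Leg 1: from (50.231°, -13.319°), δ = 1944.9/3440.065 = 0.565367 rad, θ = 48° → φ = 61.442°, λ = 43.070°.
Leg 2: from (61.442°, 43.070°), δ = 751.1/3440.065 = 0.218339 rad, θ = 200° → φ = 49.480°, λ = 36.523°.
Leg 3: from (49.480°, 36.523°), δ = 233.5/3440.065 = 0.067877 rad, θ = 53.3° → φ = 51.699°, λ = 41.556°.

latitude 51.699°, longitude 41.556°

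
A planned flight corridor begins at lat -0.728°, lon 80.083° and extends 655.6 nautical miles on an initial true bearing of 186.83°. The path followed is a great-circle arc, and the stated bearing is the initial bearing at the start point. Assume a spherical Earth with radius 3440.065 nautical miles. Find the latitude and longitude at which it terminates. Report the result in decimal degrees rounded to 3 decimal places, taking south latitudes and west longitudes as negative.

The arc subtends δ = 655.6/3440.065 = 0.190578 rad at the centre.
Start latitude φ₁ = -0.012706 rad; initial bearing θ = 3.260799 rad.
Applying the spherical law of cosines for sides, sin φ₂ = sin φ₁ cos δ + cos φ₁ sin δ cos θ = -0.200542, so φ₂ = -11.569°.
Then Δλ = atan2(-0.022525, 0.979347) = -0.022996 rad, from sin θ sin δ cos φ₁ over cos δ − sin φ₁ sin φ₂.
λ₂ = 80.083° + -1.318° = 78.765°.

latitude -11.569°, longitude 78.765°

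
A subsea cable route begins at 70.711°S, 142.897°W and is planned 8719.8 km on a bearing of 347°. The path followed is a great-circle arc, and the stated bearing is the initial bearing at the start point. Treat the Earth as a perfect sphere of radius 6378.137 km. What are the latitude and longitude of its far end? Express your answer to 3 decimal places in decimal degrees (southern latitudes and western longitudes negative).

latitude 7.141°, longitude -155.725°

δ = 8719.8/6378.137 = 1.367139 rad (78.3313°).
Converting: φ₁ = -1.234140 rad, θ = 6.056293 rad.
Destination latitude: φ₂ = arcsin( sin φ₁ cos δ + cos φ₁ sin δ cos θ ) = arcsin(0.124316) = 7.141°.
Δλ = atan2( sin θ sin δ cos φ₁ , cos δ − sin φ₁ sin φ₂ ) = atan2(-0.072773, 0.319590) = -0.223890 rad = -12.828°.
λ₂ = λ₁ + Δλ = -155.725°.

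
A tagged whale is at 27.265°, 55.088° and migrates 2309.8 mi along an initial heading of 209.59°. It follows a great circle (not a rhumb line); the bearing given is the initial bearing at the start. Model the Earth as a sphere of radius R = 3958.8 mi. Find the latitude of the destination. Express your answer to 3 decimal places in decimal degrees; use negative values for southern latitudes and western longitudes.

latitude -2.494°

δ = 2309.8/3958.8 = 0.583460 rad (33.4298°).
Converting: φ₁ = 0.475864 rad, θ = 3.658036 rad.
Applying the spherical law of cosines for sides, sin φ₂ = sin φ₁ cos δ + cos φ₁ sin δ cos θ = -0.043521, so φ₂ = -2.494°.
For the longitude increment, Δλ = atan2( sin θ sin δ cos φ₁, cos δ − sin φ₁ sin φ₂ ) = atan2(-0.241812, 0.854499) = -15.801°.
Hence λ₂ = 55.088° + -15.801° = 39.287°.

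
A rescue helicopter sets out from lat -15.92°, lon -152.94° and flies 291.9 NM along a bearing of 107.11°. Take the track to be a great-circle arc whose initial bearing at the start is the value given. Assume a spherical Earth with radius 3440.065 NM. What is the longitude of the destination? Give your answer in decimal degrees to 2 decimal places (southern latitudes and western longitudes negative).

The arc subtends δ = 291.9/3440.065 = 0.084853 rad at the centre.
With φ₁ = -15.92° = -0.277856 rad and θ = 107.11° = 1.869422 rad:
sin φ₂ = sin φ₁ cos δ + cos φ₁ sin δ cos θ = (-0.274295)(0.996402) + (0.961646)(0.084751)(-0.294207) = -0.297286
φ₂ = asin(-0.297286) = -0.301849 rad = -17.29°.
Then Δλ = atan2(0.077894, 0.914858) = 0.084938 rad, from sin θ sin δ cos φ₁ over cos δ − sin φ₁ sin φ₂.
λ₂ = λ₁ + Δλ = -148.07°.

longitude -148.07°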